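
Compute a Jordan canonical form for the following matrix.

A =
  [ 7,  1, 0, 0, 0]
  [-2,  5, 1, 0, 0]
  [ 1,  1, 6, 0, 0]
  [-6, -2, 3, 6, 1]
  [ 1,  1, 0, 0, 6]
J_3(6) ⊕ J_2(6)

The characteristic polynomial is
  det(x·I − A) = x^5 - 30*x^4 + 360*x^3 - 2160*x^2 + 6480*x - 7776 = (x - 6)^5

Eigenvalues and multiplicities (the geometric multiplicity of λ is n − rank(A − λI), which equals the number of Jordan blocks for λ):
  λ = 6: algebraic multiplicity = 5, geometric multiplicity = 2

Determining the block sizes for each eigenvalue:
  λ = 6: with am = 5 and gm = 2, the partition is not yet determined (e.g. several partitions of 5 into 2 parts exist). Let N = A − (6)·I. Computing rank(N^1) = 3, rank(N^2) = 1, rank(N^3) = 0; the number of blocks of size ≥ j is rank(N^{j−1}) − rank(N^j), giving [2, 2, 1]. So we have 1 block(s) of size 3, 1 block(s) of size 2 → block sizes [3, 2]

Assembling the blocks gives a Jordan form
J =
  [6, 1, 0, 0, 0]
  [0, 6, 1, 0, 0]
  [0, 0, 6, 0, 0]
  [0, 0, 0, 6, 1]
  [0, 0, 0, 0, 6]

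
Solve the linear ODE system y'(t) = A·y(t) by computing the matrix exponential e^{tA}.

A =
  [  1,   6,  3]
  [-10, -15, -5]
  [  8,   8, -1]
e^{tA} =
  [6*t*exp(-5*t) + exp(-5*t), 6*t*exp(-5*t), 3*t*exp(-5*t)]
  [-10*t*exp(-5*t), -10*t*exp(-5*t) + exp(-5*t), -5*t*exp(-5*t)]
  [8*t*exp(-5*t), 8*t*exp(-5*t), 4*t*exp(-5*t) + exp(-5*t)]

Strategy: write A = P · J · P⁻¹ where J is a Jordan canonical form, so e^{tA} = P · e^{tJ} · P⁻¹, and e^{tJ} can be computed block-by-block.

A has Jordan form
J =
  [-5,  1,  0]
  [ 0, -5,  0]
  [ 0,  0, -5]
(up to reordering of blocks).

Per-block formulas:
  For a 1×1 block at λ = -5: exp(t · [-5]) = [e^(-5t)].
  For a 2×2 Jordan block J_2(-5): exp(t · J_2(-5)) = e^(-5t)·(I + t·N), where N is the 2×2 nilpotent shift.

After assembling e^{tJ} and conjugating by P, we get:

e^{tA} =
  [6*t*exp(-5*t) + exp(-5*t), 6*t*exp(-5*t), 3*t*exp(-5*t)]
  [-10*t*exp(-5*t), -10*t*exp(-5*t) + exp(-5*t), -5*t*exp(-5*t)]
  [8*t*exp(-5*t), 8*t*exp(-5*t), 4*t*exp(-5*t) + exp(-5*t)]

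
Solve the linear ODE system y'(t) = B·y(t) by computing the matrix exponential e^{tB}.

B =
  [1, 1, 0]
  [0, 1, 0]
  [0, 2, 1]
e^{tB} =
  [exp(t), t*exp(t), 0]
  [0, exp(t), 0]
  [0, 2*t*exp(t), exp(t)]

Strategy: write B = P · J · P⁻¹ where J is a Jordan canonical form, so e^{tB} = P · e^{tJ} · P⁻¹, and e^{tJ} can be computed block-by-block.

B has Jordan form
J =
  [1, 1, 0]
  [0, 1, 0]
  [0, 0, 1]
(up to reordering of blocks).

Per-block formulas:
  For a 2×2 Jordan block J_2(1): exp(t · J_2(1)) = e^(1t)·(I + t·N), where N is the 2×2 nilpotent shift.
  For a 1×1 block at λ = 1: exp(t · [1]) = [e^(1t)].

After assembling e^{tJ} and conjugating by P, we get:

e^{tB} =
  [exp(t), t*exp(t), 0]
  [0, exp(t), 0]
  [0, 2*t*exp(t), exp(t)]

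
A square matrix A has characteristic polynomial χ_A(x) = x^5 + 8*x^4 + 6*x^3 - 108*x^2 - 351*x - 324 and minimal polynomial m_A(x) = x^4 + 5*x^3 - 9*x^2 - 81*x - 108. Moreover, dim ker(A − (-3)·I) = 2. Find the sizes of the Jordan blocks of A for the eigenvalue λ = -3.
Block sizes for λ = -3: [3, 1]

Step 1 — from the characteristic polynomial, algebraic multiplicity of λ = -3 is 4. From dim ker(A − (-3)·I) = 2, there are exactly 2 Jordan blocks for λ = -3.
Step 2 — from the minimal polynomial, the factor (x + 3)^3 tells us the largest block for λ = -3 has size 3.
Step 3 — with total size 4, 2 blocks, and largest block 3, the block sizes (in nonincreasing order) are [3, 1].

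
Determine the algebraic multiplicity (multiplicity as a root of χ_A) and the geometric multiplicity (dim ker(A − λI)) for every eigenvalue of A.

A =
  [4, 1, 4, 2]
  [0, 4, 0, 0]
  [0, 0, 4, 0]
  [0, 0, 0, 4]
λ = 4: alg = 4, geom = 3

Step 1 — factor the characteristic polynomial to read off the algebraic multiplicities:
  χ_A(x) = (x - 4)^4

Step 2 — compute geometric multiplicities via the rank-nullity identity g(λ) = n − rank(A − λI):
  rank(A − (4)·I) = 1, so dim ker(A − (4)·I) = n − 1 = 3

Summary:
  λ = 4: algebraic multiplicity = 4, geometric multiplicity = 3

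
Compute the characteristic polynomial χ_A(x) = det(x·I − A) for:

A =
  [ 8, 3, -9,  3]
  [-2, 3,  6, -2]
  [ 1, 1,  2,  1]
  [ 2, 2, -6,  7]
x^4 - 20*x^3 + 150*x^2 - 500*x + 625

Expanding det(x·I − A) (e.g. by cofactor expansion or by noting that A is similar to its Jordan form J, which has the same characteristic polynomial as A) gives
  χ_A(x) = x^4 - 20*x^3 + 150*x^2 - 500*x + 625
which factors as (x - 5)^4. The eigenvalues (with algebraic multiplicities) are λ = 5 with multiplicity 4.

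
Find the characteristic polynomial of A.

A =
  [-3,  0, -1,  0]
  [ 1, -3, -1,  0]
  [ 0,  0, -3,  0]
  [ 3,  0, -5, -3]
x^4 + 12*x^3 + 54*x^2 + 108*x + 81

Expanding det(x·I − A) (e.g. by cofactor expansion or by noting that A is similar to its Jordan form J, which has the same characteristic polynomial as A) gives
  χ_A(x) = x^4 + 12*x^3 + 54*x^2 + 108*x + 81
which factors as (x + 3)^4. The eigenvalues (with algebraic multiplicities) are λ = -3 with multiplicity 4.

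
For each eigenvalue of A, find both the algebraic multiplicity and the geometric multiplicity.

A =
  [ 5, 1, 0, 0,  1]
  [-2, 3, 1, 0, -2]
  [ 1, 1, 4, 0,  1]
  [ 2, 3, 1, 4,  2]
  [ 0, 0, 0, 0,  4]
λ = 4: alg = 5, geom = 3

Step 1 — factor the characteristic polynomial to read off the algebraic multiplicities:
  χ_A(x) = (x - 4)^5

Step 2 — compute geometric multiplicities via the rank-nullity identity g(λ) = n − rank(A − λI):
  rank(A − (4)·I) = 2, so dim ker(A − (4)·I) = n − 2 = 3

Summary:
  λ = 4: algebraic multiplicity = 5, geometric multiplicity = 3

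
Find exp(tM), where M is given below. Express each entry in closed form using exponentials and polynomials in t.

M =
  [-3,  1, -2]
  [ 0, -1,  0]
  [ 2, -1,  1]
e^{tM} =
  [-2*t*exp(-t) + exp(-t), t*exp(-t), -2*t*exp(-t)]
  [0, exp(-t), 0]
  [2*t*exp(-t), -t*exp(-t), 2*t*exp(-t) + exp(-t)]

Strategy: write M = P · J · P⁻¹ where J is a Jordan canonical form, so e^{tM} = P · e^{tJ} · P⁻¹, and e^{tJ} can be computed block-by-block.

M has Jordan form
J =
  [-1,  1,  0]
  [ 0, -1,  0]
  [ 0,  0, -1]
(up to reordering of blocks).

Per-block formulas:
  For a 1×1 block at λ = -1: exp(t · [-1]) = [e^(-1t)].
  For a 2×2 Jordan block J_2(-1): exp(t · J_2(-1)) = e^(-1t)·(I + t·N), where N is the 2×2 nilpotent shift.

After assembling e^{tJ} and conjugating by P, we get:

e^{tM} =
  [-2*t*exp(-t) + exp(-t), t*exp(-t), -2*t*exp(-t)]
  [0, exp(-t), 0]
  [2*t*exp(-t), -t*exp(-t), 2*t*exp(-t) + exp(-t)]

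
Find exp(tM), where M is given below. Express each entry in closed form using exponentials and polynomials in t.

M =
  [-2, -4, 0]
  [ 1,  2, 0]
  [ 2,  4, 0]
e^{tM} =
  [1 - 2*t, -4*t, 0]
  [t, 2*t + 1, 0]
  [2*t, 4*t, 1]

Strategy: write M = P · J · P⁻¹ where J is a Jordan canonical form, so e^{tM} = P · e^{tJ} · P⁻¹, and e^{tJ} can be computed block-by-block.

M has Jordan form
J =
  [0, 1, 0]
  [0, 0, 0]
  [0, 0, 0]
(up to reordering of blocks).

Per-block formulas:
  For a 1×1 block at λ = 0: exp(t · [0]) = [e^(0t)].
  For a 2×2 Jordan block J_2(0): exp(t · J_2(0)) = e^(0t)·(I + t·N), where N is the 2×2 nilpotent shift.

After assembling e^{tJ} and conjugating by P, we get:

e^{tM} =
  [1 - 2*t, -4*t, 0]
  [t, 2*t + 1, 0]
  [2*t, 4*t, 1]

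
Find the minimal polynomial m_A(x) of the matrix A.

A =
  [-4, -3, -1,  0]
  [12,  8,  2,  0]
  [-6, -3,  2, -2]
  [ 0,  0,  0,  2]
x^3 - 6*x^2 + 12*x - 8

The characteristic polynomial is χ_A(x) = (x - 2)^4, so the eigenvalues are known. The minimal polynomial is
  m_A(x) = Π_λ (x − λ)^{k_λ}
where k_λ is the size of the *largest* Jordan block for λ (equivalently, the smallest k with (A − λI)^k v = 0 for every generalised eigenvector v of λ).

  λ = 2: largest Jordan block has size 3, contributing (x − 2)^3

So m_A(x) = (x - 2)^3 = x^3 - 6*x^2 + 12*x - 8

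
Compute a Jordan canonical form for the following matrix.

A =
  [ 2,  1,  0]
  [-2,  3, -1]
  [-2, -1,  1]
J_3(2)

The characteristic polynomial is
  det(x·I − A) = x^3 - 6*x^2 + 12*x - 8 = (x - 2)^3

Eigenvalues and multiplicities (the geometric multiplicity of λ is n − rank(A − λI), which equals the number of Jordan blocks for λ):
  λ = 2: algebraic multiplicity = 3, geometric multiplicity = 1

Determining the block sizes for each eigenvalue:
  λ = 2: one block (gm = 1), so the single block has size am = 3 → block sizes [3]

Assembling the blocks gives a Jordan form
J =
  [2, 1, 0]
  [0, 2, 1]
  [0, 0, 2]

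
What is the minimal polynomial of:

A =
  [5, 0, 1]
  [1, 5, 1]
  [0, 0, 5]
x^3 - 15*x^2 + 75*x - 125

The characteristic polynomial is χ_A(x) = (x - 5)^3, so the eigenvalues are known. The minimal polynomial is
  m_A(x) = Π_λ (x − λ)^{k_λ}
where k_λ is the size of the *largest* Jordan block for λ (equivalently, the smallest k with (A − λI)^k v = 0 for every generalised eigenvector v of λ).

  λ = 5: largest Jordan block has size 3, contributing (x − 5)^3

So m_A(x) = (x - 5)^3 = x^3 - 15*x^2 + 75*x - 125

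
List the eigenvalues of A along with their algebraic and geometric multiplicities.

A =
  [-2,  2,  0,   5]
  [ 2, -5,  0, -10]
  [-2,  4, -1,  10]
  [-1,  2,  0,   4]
λ = -1: alg = 4, geom = 3

Step 1 — factor the characteristic polynomial to read off the algebraic multiplicities:
  χ_A(x) = (x + 1)^4

Step 2 — compute geometric multiplicities via the rank-nullity identity g(λ) = n − rank(A − λI):
  rank(A − (-1)·I) = 1, so dim ker(A − (-1)·I) = n − 1 = 3

Summary:
  λ = -1: algebraic multiplicity = 4, geometric multiplicity = 3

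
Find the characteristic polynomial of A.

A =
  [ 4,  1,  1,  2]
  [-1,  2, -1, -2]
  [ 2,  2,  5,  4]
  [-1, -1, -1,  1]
x^4 - 12*x^3 + 54*x^2 - 108*x + 81

Expanding det(x·I − A) (e.g. by cofactor expansion or by noting that A is similar to its Jordan form J, which has the same characteristic polynomial as A) gives
  χ_A(x) = x^4 - 12*x^3 + 54*x^2 - 108*x + 81
which factors as (x - 3)^4. The eigenvalues (with algebraic multiplicities) are λ = 3 with multiplicity 4.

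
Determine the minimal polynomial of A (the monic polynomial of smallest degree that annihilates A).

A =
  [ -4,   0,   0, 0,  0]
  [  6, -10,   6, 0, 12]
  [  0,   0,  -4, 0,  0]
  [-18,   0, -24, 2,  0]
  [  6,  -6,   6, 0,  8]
x^2 + 2*x - 8

The characteristic polynomial is χ_A(x) = (x - 2)^2*(x + 4)^3, so the eigenvalues are known. The minimal polynomial is
  m_A(x) = Π_λ (x − λ)^{k_λ}
where k_λ is the size of the *largest* Jordan block for λ (equivalently, the smallest k with (A − λI)^k v = 0 for every generalised eigenvector v of λ).

  λ = -4: largest Jordan block has size 1, contributing (x + 4)
  λ = 2: largest Jordan block has size 1, contributing (x − 2)

So m_A(x) = (x - 2)*(x + 4) = x^2 + 2*x - 8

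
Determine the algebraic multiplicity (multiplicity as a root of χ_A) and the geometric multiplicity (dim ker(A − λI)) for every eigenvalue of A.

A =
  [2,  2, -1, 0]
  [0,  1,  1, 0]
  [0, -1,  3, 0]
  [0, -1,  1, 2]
λ = 2: alg = 4, geom = 2

Step 1 — factor the characteristic polynomial to read off the algebraic multiplicities:
  χ_A(x) = (x - 2)^4

Step 2 — compute geometric multiplicities via the rank-nullity identity g(λ) = n − rank(A − λI):
  rank(A − (2)·I) = 2, so dim ker(A − (2)·I) = n − 2 = 2

Summary:
  λ = 2: algebraic multiplicity = 4, geometric multiplicity = 2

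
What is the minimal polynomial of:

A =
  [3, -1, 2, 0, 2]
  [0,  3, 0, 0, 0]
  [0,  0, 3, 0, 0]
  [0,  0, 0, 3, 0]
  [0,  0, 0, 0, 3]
x^2 - 6*x + 9

The characteristic polynomial is χ_A(x) = (x - 3)^5, so the eigenvalues are known. The minimal polynomial is
  m_A(x) = Π_λ (x − λ)^{k_λ}
where k_λ is the size of the *largest* Jordan block for λ (equivalently, the smallest k with (A − λI)^k v = 0 for every generalised eigenvector v of λ).

  λ = 3: largest Jordan block has size 2, contributing (x − 3)^2

So m_A(x) = (x - 3)^2 = x^2 - 6*x + 9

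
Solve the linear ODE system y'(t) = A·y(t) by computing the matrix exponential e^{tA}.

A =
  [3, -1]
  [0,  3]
e^{tA} =
  [exp(3*t), -t*exp(3*t)]
  [0, exp(3*t)]

Strategy: write A = P · J · P⁻¹ where J is a Jordan canonical form, so e^{tA} = P · e^{tJ} · P⁻¹, and e^{tJ} can be computed block-by-block.

A has Jordan form
J =
  [3, 1]
  [0, 3]
(up to reordering of blocks).

Per-block formulas:
  For a 2×2 Jordan block J_2(3): exp(t · J_2(3)) = e^(3t)·(I + t·N), where N is the 2×2 nilpotent shift.

After assembling e^{tJ} and conjugating by P, we get:

e^{tA} =
  [exp(3*t), -t*exp(3*t)]
  [0, exp(3*t)]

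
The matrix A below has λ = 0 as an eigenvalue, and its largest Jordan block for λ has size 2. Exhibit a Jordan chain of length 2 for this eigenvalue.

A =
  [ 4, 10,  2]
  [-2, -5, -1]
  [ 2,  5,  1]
A Jordan chain for λ = 0 of length 2:
v_1 = (4, -2, 2)ᵀ
v_2 = (1, 0, 0)ᵀ

Let N = A − (0)·I. We want v_2 with N^2 v_2 = 0 but N^1 v_2 ≠ 0; then v_{j-1} := N · v_j for j = 2, …, 2.

Pick v_2 = (1, 0, 0)ᵀ.
Then v_1 = N · v_2 = (4, -2, 2)ᵀ.

Sanity check: (A − (0)·I) v_1 = (0, 0, 0)ᵀ = 0. ✓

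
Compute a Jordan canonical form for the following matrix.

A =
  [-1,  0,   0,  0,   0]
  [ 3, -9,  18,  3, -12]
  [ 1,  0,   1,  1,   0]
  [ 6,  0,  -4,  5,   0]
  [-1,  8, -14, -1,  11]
J_1(-1) ⊕ J_1(-1) ⊕ J_2(3) ⊕ J_1(3)

The characteristic polynomial is
  det(x·I − A) = x^5 - 7*x^4 + 10*x^3 + 18*x^2 - 27*x - 27 = (x - 3)^3*(x + 1)^2

Eigenvalues and multiplicities (the geometric multiplicity of λ is n − rank(A − λI), which equals the number of Jordan blocks for λ):
  λ = -1: algebraic multiplicity = 2, geometric multiplicity = 2
  λ = 3: algebraic multiplicity = 3, geometric multiplicity = 2

Determining the block sizes for each eigenvalue:
  λ = -1: gm = am = 2, so every block has size 1 → block sizes [1, 1]
  λ = 3: 2 blocks summing to 3 forces exactly one block of size 2 and the rest size 1 → block sizes [2, 1]

Assembling the blocks gives a Jordan form
J =
  [-1,  0, 0, 0, 0]
  [ 0, -1, 0, 0, 0]
  [ 0,  0, 3, 1, 0]
  [ 0,  0, 0, 3, 0]
  [ 0,  0, 0, 0, 3]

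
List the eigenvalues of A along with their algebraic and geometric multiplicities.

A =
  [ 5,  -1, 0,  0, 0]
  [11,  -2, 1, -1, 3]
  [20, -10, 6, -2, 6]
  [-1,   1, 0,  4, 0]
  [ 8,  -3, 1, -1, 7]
λ = 4: alg = 5, geom = 3

Step 1 — factor the characteristic polynomial to read off the algebraic multiplicities:
  χ_A(x) = (x - 4)^5

Step 2 — compute geometric multiplicities via the rank-nullity identity g(λ) = n − rank(A − λI):
  rank(A − (4)·I) = 2, so dim ker(A − (4)·I) = n − 2 = 3

Summary:
  λ = 4: algebraic multiplicity = 5, geometric multiplicity = 3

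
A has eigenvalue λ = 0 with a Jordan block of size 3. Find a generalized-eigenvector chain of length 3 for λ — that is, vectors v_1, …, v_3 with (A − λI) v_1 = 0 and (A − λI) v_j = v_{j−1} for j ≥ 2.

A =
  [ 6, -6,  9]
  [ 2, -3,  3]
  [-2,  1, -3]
A Jordan chain for λ = 0 of length 3:
v_1 = (6, 0, -4)ᵀ
v_2 = (6, 2, -2)ᵀ
v_3 = (1, 0, 0)ᵀ

Let N = A − (0)·I. We want v_3 with N^3 v_3 = 0 but N^2 v_3 ≠ 0; then v_{j-1} := N · v_j for j = 3, …, 2.

Pick v_3 = (1, 0, 0)ᵀ.
Then v_2 = N · v_3 = (6, 2, -2)ᵀ.
Then v_1 = N · v_2 = (6, 0, -4)ᵀ.

Sanity check: (A − (0)·I) v_1 = (0, 0, 0)ᵀ = 0. ✓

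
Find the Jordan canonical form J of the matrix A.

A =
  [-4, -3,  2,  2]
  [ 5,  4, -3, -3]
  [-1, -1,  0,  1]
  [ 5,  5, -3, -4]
J_3(-1) ⊕ J_1(-1)

The characteristic polynomial is
  det(x·I − A) = x^4 + 4*x^3 + 6*x^2 + 4*x + 1 = (x + 1)^4

Eigenvalues and multiplicities (the geometric multiplicity of λ is n − rank(A − λI), which equals the number of Jordan blocks for λ):
  λ = -1: algebraic multiplicity = 4, geometric multiplicity = 2

Determining the block sizes for each eigenvalue:
  λ = -1: with am = 4 and gm = 2, the partition is not yet determined (e.g. several partitions of 4 into 2 parts exist). Let N = A − (-1)·I. Computing rank(N^1) = 2, rank(N^2) = 1, rank(N^3) = 0; the number of blocks of size ≥ j is rank(N^{j−1}) − rank(N^j), giving [2, 1, 1]. So we have 1 block(s) of size 3, 1 block(s) of size 1 → block sizes [3, 1]

Assembling the blocks gives a Jordan form
J =
  [-1,  1,  0,  0]
  [ 0, -1,  1,  0]
  [ 0,  0, -1,  0]
  [ 0,  0,  0, -1]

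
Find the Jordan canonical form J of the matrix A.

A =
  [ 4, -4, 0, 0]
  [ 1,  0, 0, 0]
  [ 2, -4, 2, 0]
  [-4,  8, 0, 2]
J_2(2) ⊕ J_1(2) ⊕ J_1(2)

The characteristic polynomial is
  det(x·I − A) = x^4 - 8*x^3 + 24*x^2 - 32*x + 16 = (x - 2)^4

Eigenvalues and multiplicities (the geometric multiplicity of λ is n − rank(A − λI), which equals the number of Jordan blocks for λ):
  λ = 2: algebraic multiplicity = 4, geometric multiplicity = 3

Determining the block sizes for each eigenvalue:
  λ = 2: 3 blocks summing to 4 forces exactly one block of size 2 and the rest size 1 → block sizes [2, 1, 1]

Assembling the blocks gives a Jordan form
J =
  [2, 1, 0, 0]
  [0, 2, 0, 0]
  [0, 0, 2, 0]
  [0, 0, 0, 2]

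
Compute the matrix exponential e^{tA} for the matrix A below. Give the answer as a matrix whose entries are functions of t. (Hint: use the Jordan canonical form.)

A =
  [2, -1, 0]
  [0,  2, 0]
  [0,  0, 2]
e^{tA} =
  [exp(2*t), -t*exp(2*t), 0]
  [0, exp(2*t), 0]
  [0, 0, exp(2*t)]

Strategy: write A = P · J · P⁻¹ where J is a Jordan canonical form, so e^{tA} = P · e^{tJ} · P⁻¹, and e^{tJ} can be computed block-by-block.

A has Jordan form
J =
  [2, 1, 0]
  [0, 2, 0]
  [0, 0, 2]
(up to reordering of blocks).

Per-block formulas:
  For a 1×1 block at λ = 2: exp(t · [2]) = [e^(2t)].
  For a 2×2 Jordan block J_2(2): exp(t · J_2(2)) = e^(2t)·(I + t·N), where N is the 2×2 nilpotent shift.

After assembling e^{tJ} and conjugating by P, we get:

e^{tA} =
  [exp(2*t), -t*exp(2*t), 0]
  [0, exp(2*t), 0]
  [0, 0, exp(2*t)]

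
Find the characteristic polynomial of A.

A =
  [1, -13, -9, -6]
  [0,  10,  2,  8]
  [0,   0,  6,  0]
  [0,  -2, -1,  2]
x^4 - 19*x^3 + 126*x^2 - 324*x + 216

Expanding det(x·I − A) (e.g. by cofactor expansion or by noting that A is similar to its Jordan form J, which has the same characteristic polynomial as A) gives
  χ_A(x) = x^4 - 19*x^3 + 126*x^2 - 324*x + 216
which factors as (x - 6)^3*(x - 1). The eigenvalues (with algebraic multiplicities) are λ = 1 with multiplicity 1, λ = 6 with multiplicity 3.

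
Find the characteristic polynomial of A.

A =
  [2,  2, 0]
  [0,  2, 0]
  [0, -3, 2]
x^3 - 6*x^2 + 12*x - 8

Expanding det(x·I − A) (e.g. by cofactor expansion or by noting that A is similar to its Jordan form J, which has the same characteristic polynomial as A) gives
  χ_A(x) = x^3 - 6*x^2 + 12*x - 8
which factors as (x - 2)^3. The eigenvalues (with algebraic multiplicities) are λ = 2 with multiplicity 3.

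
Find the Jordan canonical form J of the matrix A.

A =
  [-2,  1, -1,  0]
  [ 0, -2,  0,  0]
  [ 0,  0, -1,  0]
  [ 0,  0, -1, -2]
J_2(-2) ⊕ J_1(-2) ⊕ J_1(-1)

The characteristic polynomial is
  det(x·I − A) = x^4 + 7*x^3 + 18*x^2 + 20*x + 8 = (x + 1)*(x + 2)^3

Eigenvalues and multiplicities (the geometric multiplicity of λ is n − rank(A − λI), which equals the number of Jordan blocks for λ):
  λ = -2: algebraic multiplicity = 3, geometric multiplicity = 2
  λ = -1: algebraic multiplicity = 1, geometric multiplicity = 1

Determining the block sizes for each eigenvalue:
  λ = -2: 2 blocks summing to 3 forces exactly one block of size 2 and the rest size 1 → block sizes [2, 1]
  λ = -1: one block (gm = 1), so the single block has size am = 1 → block sizes [1]

Assembling the blocks gives a Jordan form
J =
  [-2,  1,  0,  0]
  [ 0, -2,  0,  0]
  [ 0,  0, -2,  0]
  [ 0,  0,  0, -1]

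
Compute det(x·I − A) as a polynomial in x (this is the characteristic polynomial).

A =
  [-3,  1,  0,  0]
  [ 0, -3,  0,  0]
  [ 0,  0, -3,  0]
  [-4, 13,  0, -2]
x^4 + 11*x^3 + 45*x^2 + 81*x + 54

Expanding det(x·I − A) (e.g. by cofactor expansion or by noting that A is similar to its Jordan form J, which has the same characteristic polynomial as A) gives
  χ_A(x) = x^4 + 11*x^3 + 45*x^2 + 81*x + 54
which factors as (x + 2)*(x + 3)^3. The eigenvalues (with algebraic multiplicities) are λ = -3 with multiplicity 3, λ = -2 with multiplicity 1.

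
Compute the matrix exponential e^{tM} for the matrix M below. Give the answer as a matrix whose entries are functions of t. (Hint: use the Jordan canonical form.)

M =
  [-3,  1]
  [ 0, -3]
e^{tM} =
  [exp(-3*t), t*exp(-3*t)]
  [0, exp(-3*t)]

Strategy: write M = P · J · P⁻¹ where J is a Jordan canonical form, so e^{tM} = P · e^{tJ} · P⁻¹, and e^{tJ} can be computed block-by-block.

M has Jordan form
J =
  [-3,  1]
  [ 0, -3]
(up to reordering of blocks).

Per-block formulas:
  For a 2×2 Jordan block J_2(-3): exp(t · J_2(-3)) = e^(-3t)·(I + t·N), where N is the 2×2 nilpotent shift.

After assembling e^{tJ} and conjugating by P, we get:

e^{tM} =
  [exp(-3*t), t*exp(-3*t)]
  [0, exp(-3*t)]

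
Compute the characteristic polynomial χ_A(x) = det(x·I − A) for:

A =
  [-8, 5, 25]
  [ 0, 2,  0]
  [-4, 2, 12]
x^3 - 6*x^2 + 12*x - 8

Expanding det(x·I − A) (e.g. by cofactor expansion or by noting that A is similar to its Jordan form J, which has the same characteristic polynomial as A) gives
  χ_A(x) = x^3 - 6*x^2 + 12*x - 8
which factors as (x - 2)^3. The eigenvalues (with algebraic multiplicities) are λ = 2 with multiplicity 3.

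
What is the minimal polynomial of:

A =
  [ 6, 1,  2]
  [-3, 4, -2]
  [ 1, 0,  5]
x^3 - 15*x^2 + 75*x - 125

The characteristic polynomial is χ_A(x) = (x - 5)^3, so the eigenvalues are known. The minimal polynomial is
  m_A(x) = Π_λ (x − λ)^{k_λ}
where k_λ is the size of the *largest* Jordan block for λ (equivalently, the smallest k with (A − λI)^k v = 0 for every generalised eigenvector v of λ).

  λ = 5: largest Jordan block has size 3, contributing (x − 5)^3

So m_A(x) = (x - 5)^3 = x^3 - 15*x^2 + 75*x - 125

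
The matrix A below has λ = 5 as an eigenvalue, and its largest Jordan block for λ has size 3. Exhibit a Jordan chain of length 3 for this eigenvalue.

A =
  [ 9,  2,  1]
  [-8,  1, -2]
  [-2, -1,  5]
A Jordan chain for λ = 5 of length 3:
v_1 = (-2, 4, 0)ᵀ
v_2 = (4, -8, -2)ᵀ
v_3 = (1, 0, 0)ᵀ

Let N = A − (5)·I. We want v_3 with N^3 v_3 = 0 but N^2 v_3 ≠ 0; then v_{j-1} := N · v_j for j = 3, …, 2.

Pick v_3 = (1, 0, 0)ᵀ.
Then v_2 = N · v_3 = (4, -8, -2)ᵀ.
Then v_1 = N · v_2 = (-2, 4, 0)ᵀ.

Sanity check: (A − (5)·I) v_1 = (0, 0, 0)ᵀ = 0. ✓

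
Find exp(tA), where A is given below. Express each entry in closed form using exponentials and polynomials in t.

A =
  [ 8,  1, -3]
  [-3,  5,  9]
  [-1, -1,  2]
e^{tA} =
  [9*t^2*exp(5*t)/2 + 3*t*exp(5*t) + exp(5*t), 3*t^2*exp(5*t) + t*exp(5*t), 9*t^2*exp(5*t)/2 - 3*t*exp(5*t)]
  [-9*t^2*exp(5*t) - 3*t*exp(5*t), -6*t^2*exp(5*t) + exp(5*t), -9*t^2*exp(5*t) + 9*t*exp(5*t)]
  [3*t^2*exp(5*t)/2 - t*exp(5*t), t^2*exp(5*t) - t*exp(5*t), 3*t^2*exp(5*t)/2 - 3*t*exp(5*t) + exp(5*t)]

Strategy: write A = P · J · P⁻¹ where J is a Jordan canonical form, so e^{tA} = P · e^{tJ} · P⁻¹, and e^{tJ} can be computed block-by-block.

A has Jordan form
J =
  [5, 1, 0]
  [0, 5, 1]
  [0, 0, 5]
(up to reordering of blocks).

Per-block formulas:
  For a 3×3 Jordan block J_3(5): exp(t · J_3(5)) = e^(5t)·(I + t·N + (t^2/2)·N^2), where N is the 3×3 nilpotent shift.

After assembling e^{tJ} and conjugating by P, we get:

e^{tA} =
  [9*t^2*exp(5*t)/2 + 3*t*exp(5*t) + exp(5*t), 3*t^2*exp(5*t) + t*exp(5*t), 9*t^2*exp(5*t)/2 - 3*t*exp(5*t)]
  [-9*t^2*exp(5*t) - 3*t*exp(5*t), -6*t^2*exp(5*t) + exp(5*t), -9*t^2*exp(5*t) + 9*t*exp(5*t)]
  [3*t^2*exp(5*t)/2 - t*exp(5*t), t^2*exp(5*t) - t*exp(5*t), 3*t^2*exp(5*t)/2 - 3*t*exp(5*t) + exp(5*t)]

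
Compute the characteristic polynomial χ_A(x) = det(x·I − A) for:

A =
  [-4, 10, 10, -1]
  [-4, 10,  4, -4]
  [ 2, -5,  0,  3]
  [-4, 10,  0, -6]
x^4

Expanding det(x·I − A) (e.g. by cofactor expansion or by noting that A is similar to its Jordan form J, which has the same characteristic polynomial as A) gives
  χ_A(x) = x^4
which factors as x^4. The eigenvalues (with algebraic multiplicities) are λ = 0 with multiplicity 4.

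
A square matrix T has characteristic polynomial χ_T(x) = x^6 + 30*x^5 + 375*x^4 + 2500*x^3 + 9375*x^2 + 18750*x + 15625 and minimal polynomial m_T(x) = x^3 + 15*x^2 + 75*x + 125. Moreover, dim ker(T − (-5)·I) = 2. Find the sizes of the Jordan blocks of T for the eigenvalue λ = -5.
Block sizes for λ = -5: [3, 3]

Step 1 — from the characteristic polynomial, algebraic multiplicity of λ = -5 is 6. From dim ker(T − (-5)·I) = 2, there are exactly 2 Jordan blocks for λ = -5.
Step 2 — from the minimal polynomial, the factor (x + 5)^3 tells us the largest block for λ = -5 has size 3.
Step 3 — with total size 6, 2 blocks, and largest block 3, the block sizes (in nonincreasing order) are [3, 3].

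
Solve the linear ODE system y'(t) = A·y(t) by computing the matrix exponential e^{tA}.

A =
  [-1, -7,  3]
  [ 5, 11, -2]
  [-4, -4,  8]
e^{tA} =
  [t^2*exp(6*t) - 7*t*exp(6*t) + exp(6*t), t^2*exp(6*t) - 7*t*exp(6*t), -t^2*exp(6*t)/2 + 3*t*exp(6*t)]
  [-t^2*exp(6*t) + 5*t*exp(6*t), -t^2*exp(6*t) + 5*t*exp(6*t) + exp(6*t), t^2*exp(6*t)/2 - 2*t*exp(6*t)]
  [-4*t*exp(6*t), -4*t*exp(6*t), 2*t*exp(6*t) + exp(6*t)]

Strategy: write A = P · J · P⁻¹ where J is a Jordan canonical form, so e^{tA} = P · e^{tJ} · P⁻¹, and e^{tJ} can be computed block-by-block.

A has Jordan form
J =
  [6, 1, 0]
  [0, 6, 1]
  [0, 0, 6]
(up to reordering of blocks).

Per-block formulas:
  For a 3×3 Jordan block J_3(6): exp(t · J_3(6)) = e^(6t)·(I + t·N + (t^2/2)·N^2), where N is the 3×3 nilpotent shift.

After assembling e^{tJ} and conjugating by P, we get:

e^{tA} =
  [t^2*exp(6*t) - 7*t*exp(6*t) + exp(6*t), t^2*exp(6*t) - 7*t*exp(6*t), -t^2*exp(6*t)/2 + 3*t*exp(6*t)]
  [-t^2*exp(6*t) + 5*t*exp(6*t), -t^2*exp(6*t) + 5*t*exp(6*t) + exp(6*t), t^2*exp(6*t)/2 - 2*t*exp(6*t)]
  [-4*t*exp(6*t), -4*t*exp(6*t), 2*t*exp(6*t) + exp(6*t)]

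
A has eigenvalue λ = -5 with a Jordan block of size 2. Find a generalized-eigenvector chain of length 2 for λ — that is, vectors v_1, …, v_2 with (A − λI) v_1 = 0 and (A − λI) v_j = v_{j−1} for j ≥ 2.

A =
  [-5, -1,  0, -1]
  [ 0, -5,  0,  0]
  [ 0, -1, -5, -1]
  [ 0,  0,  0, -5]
A Jordan chain for λ = -5 of length 2:
v_1 = (-1, 0, -1, 0)ᵀ
v_2 = (0, 1, 0, 0)ᵀ

Let N = A − (-5)·I. We want v_2 with N^2 v_2 = 0 but N^1 v_2 ≠ 0; then v_{j-1} := N · v_j for j = 2, …, 2.

Pick v_2 = (0, 1, 0, 0)ᵀ.
Then v_1 = N · v_2 = (-1, 0, -1, 0)ᵀ.

Sanity check: (A − (-5)·I) v_1 = (0, 0, 0, 0)ᵀ = 0. ✓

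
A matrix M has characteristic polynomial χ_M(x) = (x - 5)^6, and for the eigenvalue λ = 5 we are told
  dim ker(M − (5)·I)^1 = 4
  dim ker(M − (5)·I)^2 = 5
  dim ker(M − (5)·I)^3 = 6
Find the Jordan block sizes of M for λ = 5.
Block sizes for λ = 5: [3, 1, 1, 1]

From the dimensions of kernels of powers, the number of Jordan blocks of size at least j is d_j − d_{j−1} where d_j = dim ker(N^j) (with d_0 = 0). Computing the differences gives [4, 1, 1].
The number of blocks of size exactly k is (#blocks of size ≥ k) − (#blocks of size ≥ k + 1), so the partition is: 3 block(s) of size 1, 1 block(s) of size 3.
In nonincreasing order the block sizes are [3, 1, 1, 1].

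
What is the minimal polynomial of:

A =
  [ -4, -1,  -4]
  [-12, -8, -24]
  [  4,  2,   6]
x^2 + 4*x + 4

The characteristic polynomial is χ_A(x) = (x + 2)^3, so the eigenvalues are known. The minimal polynomial is
  m_A(x) = Π_λ (x − λ)^{k_λ}
where k_λ is the size of the *largest* Jordan block for λ (equivalently, the smallest k with (A − λI)^k v = 0 for every generalised eigenvector v of λ).

  λ = -2: largest Jordan block has size 2, contributing (x + 2)^2

So m_A(x) = (x + 2)^2 = x^2 + 4*x + 4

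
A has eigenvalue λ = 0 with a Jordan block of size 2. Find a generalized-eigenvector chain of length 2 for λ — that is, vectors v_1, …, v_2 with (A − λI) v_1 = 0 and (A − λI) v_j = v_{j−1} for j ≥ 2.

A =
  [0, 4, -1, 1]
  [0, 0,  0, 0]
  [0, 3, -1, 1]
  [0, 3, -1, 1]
A Jordan chain for λ = 0 of length 2:
v_1 = (4, 0, 3, 3)ᵀ
v_2 = (0, 1, 0, 0)ᵀ

Let N = A − (0)·I. We want v_2 with N^2 v_2 = 0 but N^1 v_2 ≠ 0; then v_{j-1} := N · v_j for j = 2, …, 2.

Pick v_2 = (0, 1, 0, 0)ᵀ.
Then v_1 = N · v_2 = (4, 0, 3, 3)ᵀ.

Sanity check: (A − (0)·I) v_1 = (0, 0, 0, 0)ᵀ = 0. ✓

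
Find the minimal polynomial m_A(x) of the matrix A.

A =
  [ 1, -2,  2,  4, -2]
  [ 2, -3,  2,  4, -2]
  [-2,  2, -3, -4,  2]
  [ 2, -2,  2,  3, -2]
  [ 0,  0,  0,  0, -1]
x^2 - 1

The characteristic polynomial is χ_A(x) = (x - 1)*(x + 1)^4, so the eigenvalues are known. The minimal polynomial is
  m_A(x) = Π_λ (x − λ)^{k_λ}
where k_λ is the size of the *largest* Jordan block for λ (equivalently, the smallest k with (A − λI)^k v = 0 for every generalised eigenvector v of λ).

  λ = -1: largest Jordan block has size 1, contributing (x + 1)
  λ = 1: largest Jordan block has size 1, contributing (x − 1)

So m_A(x) = (x - 1)*(x + 1) = x^2 - 1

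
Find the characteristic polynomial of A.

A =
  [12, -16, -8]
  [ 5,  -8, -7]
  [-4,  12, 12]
x^3 - 16*x^2 + 84*x - 144

Expanding det(x·I − A) (e.g. by cofactor expansion or by noting that A is similar to its Jordan form J, which has the same characteristic polynomial as A) gives
  χ_A(x) = x^3 - 16*x^2 + 84*x - 144
which factors as (x - 6)^2*(x - 4). The eigenvalues (with algebraic multiplicities) are λ = 4 with multiplicity 1, λ = 6 with multiplicity 2.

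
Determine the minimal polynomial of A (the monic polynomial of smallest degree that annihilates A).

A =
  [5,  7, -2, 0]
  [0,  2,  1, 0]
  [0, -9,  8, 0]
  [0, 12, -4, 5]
x^3 - 15*x^2 + 75*x - 125

The characteristic polynomial is χ_A(x) = (x - 5)^4, so the eigenvalues are known. The minimal polynomial is
  m_A(x) = Π_λ (x − λ)^{k_λ}
where k_λ is the size of the *largest* Jordan block for λ (equivalently, the smallest k with (A − λI)^k v = 0 for every generalised eigenvector v of λ).

  λ = 5: largest Jordan block has size 3, contributing (x − 5)^3

So m_A(x) = (x - 5)^3 = x^3 - 15*x^2 + 75*x - 125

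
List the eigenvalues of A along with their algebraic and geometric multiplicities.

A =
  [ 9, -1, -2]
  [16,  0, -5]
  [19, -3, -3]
λ = 2: alg = 3, geom = 1

Step 1 — factor the characteristic polynomial to read off the algebraic multiplicities:
  χ_A(x) = (x - 2)^3

Step 2 — compute geometric multiplicities via the rank-nullity identity g(λ) = n − rank(A − λI):
  rank(A − (2)·I) = 2, so dim ker(A − (2)·I) = n − 2 = 1

Summary:
  λ = 2: algebraic multiplicity = 3, geometric multiplicity = 1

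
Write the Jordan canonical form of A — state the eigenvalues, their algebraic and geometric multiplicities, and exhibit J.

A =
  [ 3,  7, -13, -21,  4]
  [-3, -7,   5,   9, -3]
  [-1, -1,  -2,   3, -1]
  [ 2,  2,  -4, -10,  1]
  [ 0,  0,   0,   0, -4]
J_3(-4) ⊕ J_2(-4)

The characteristic polynomial is
  det(x·I − A) = x^5 + 20*x^4 + 160*x^3 + 640*x^2 + 1280*x + 1024 = (x + 4)^5

Eigenvalues and multiplicities (the geometric multiplicity of λ is n − rank(A − λI), which equals the number of Jordan blocks for λ):
  λ = -4: algebraic multiplicity = 5, geometric multiplicity = 2

Determining the block sizes for each eigenvalue:
  λ = -4: with am = 5 and gm = 2, the partition is not yet determined (e.g. several partitions of 5 into 2 parts exist). Let N = A − (-4)·I. Computing rank(N^1) = 3, rank(N^2) = 1, rank(N^3) = 0; the number of blocks of size ≥ j is rank(N^{j−1}) − rank(N^j), giving [2, 2, 1]. So we have 1 block(s) of size 3, 1 block(s) of size 2 → block sizes [3, 2]

Assembling the blocks gives a Jordan form
J =
  [-4,  1,  0,  0,  0]
  [ 0, -4,  1,  0,  0]
  [ 0,  0, -4,  0,  0]
  [ 0,  0,  0, -4,  1]
  [ 0,  0,  0,  0, -4]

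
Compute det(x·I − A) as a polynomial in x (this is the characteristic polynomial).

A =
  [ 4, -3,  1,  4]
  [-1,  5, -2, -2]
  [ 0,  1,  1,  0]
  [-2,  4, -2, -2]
x^4 - 8*x^3 + 24*x^2 - 32*x + 16

Expanding det(x·I − A) (e.g. by cofactor expansion or by noting that A is similar to its Jordan form J, which has the same characteristic polynomial as A) gives
  χ_A(x) = x^4 - 8*x^3 + 24*x^2 - 32*x + 16
which factors as (x - 2)^4. The eigenvalues (with algebraic multiplicities) are λ = 2 with multiplicity 4.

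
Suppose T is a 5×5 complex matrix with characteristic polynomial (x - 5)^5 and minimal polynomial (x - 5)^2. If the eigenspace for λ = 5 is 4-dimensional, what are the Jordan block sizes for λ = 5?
Block sizes for λ = 5: [2, 1, 1, 1]

Step 1 — from the characteristic polynomial, algebraic multiplicity of λ = 5 is 5. From dim ker(T − (5)·I) = 4, there are exactly 4 Jordan blocks for λ = 5.
Step 2 — from the minimal polynomial, the factor (x − 5)^2 tells us the largest block for λ = 5 has size 2.
Step 3 — with total size 5, 4 blocks, and largest block 2, the block sizes (in nonincreasing order) are [2, 1, 1, 1].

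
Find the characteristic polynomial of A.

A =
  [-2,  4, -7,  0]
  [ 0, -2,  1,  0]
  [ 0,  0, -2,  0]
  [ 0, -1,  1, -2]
x^4 + 8*x^3 + 24*x^2 + 32*x + 16

Expanding det(x·I − A) (e.g. by cofactor expansion or by noting that A is similar to its Jordan form J, which has the same characteristic polynomial as A) gives
  χ_A(x) = x^4 + 8*x^3 + 24*x^2 + 32*x + 16
which factors as (x + 2)^4. The eigenvalues (with algebraic multiplicities) are λ = -2 with multiplicity 4.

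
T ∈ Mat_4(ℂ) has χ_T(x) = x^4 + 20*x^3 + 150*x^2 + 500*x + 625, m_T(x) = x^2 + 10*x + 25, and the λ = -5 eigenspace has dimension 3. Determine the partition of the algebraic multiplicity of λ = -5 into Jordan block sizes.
Block sizes for λ = -5: [2, 1, 1]

Step 1 — from the characteristic polynomial, algebraic multiplicity of λ = -5 is 4. From dim ker(T − (-5)·I) = 3, there are exactly 3 Jordan blocks for λ = -5.
Step 2 — from the minimal polynomial, the factor (x + 5)^2 tells us the largest block for λ = -5 has size 2.
Step 3 — with total size 4, 3 blocks, and largest block 2, the block sizes (in nonincreasing order) are [2, 1, 1].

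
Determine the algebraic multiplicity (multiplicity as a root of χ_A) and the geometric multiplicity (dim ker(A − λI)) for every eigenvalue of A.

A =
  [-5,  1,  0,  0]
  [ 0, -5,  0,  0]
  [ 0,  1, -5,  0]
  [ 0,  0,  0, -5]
λ = -5: alg = 4, geom = 3

Step 1 — factor the characteristic polynomial to read off the algebraic multiplicities:
  χ_A(x) = (x + 5)^4

Step 2 — compute geometric multiplicities via the rank-nullity identity g(λ) = n − rank(A − λI):
  rank(A − (-5)·I) = 1, so dim ker(A − (-5)·I) = n − 1 = 3

Summary:
  λ = -5: algebraic multiplicity = 4, geometric multiplicity = 3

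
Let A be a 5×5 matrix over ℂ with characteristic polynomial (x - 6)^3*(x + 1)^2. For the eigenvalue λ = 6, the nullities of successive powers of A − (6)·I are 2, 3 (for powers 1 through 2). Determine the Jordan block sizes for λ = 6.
Block sizes for λ = 6: [2, 1]

From the dimensions of kernels of powers, the number of Jordan blocks of size at least j is d_j − d_{j−1} where d_j = dim ker(N^j) (with d_0 = 0). Computing the differences gives [2, 1].
The number of blocks of size exactly k is (#blocks of size ≥ k) − (#blocks of size ≥ k + 1), so the partition is: 1 block(s) of size 1, 1 block(s) of size 2.
In nonincreasing order the block sizes are [2, 1].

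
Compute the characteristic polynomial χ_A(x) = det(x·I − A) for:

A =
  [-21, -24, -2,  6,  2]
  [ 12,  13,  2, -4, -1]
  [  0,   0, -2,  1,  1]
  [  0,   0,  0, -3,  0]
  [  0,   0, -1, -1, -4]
x^5 + 17*x^4 + 114*x^3 + 378*x^2 + 621*x + 405

Expanding det(x·I − A) (e.g. by cofactor expansion or by noting that A is similar to its Jordan form J, which has the same characteristic polynomial as A) gives
  χ_A(x) = x^5 + 17*x^4 + 114*x^3 + 378*x^2 + 621*x + 405
which factors as (x + 3)^4*(x + 5). The eigenvalues (with algebraic multiplicities) are λ = -5 with multiplicity 1, λ = -3 with multiplicity 4.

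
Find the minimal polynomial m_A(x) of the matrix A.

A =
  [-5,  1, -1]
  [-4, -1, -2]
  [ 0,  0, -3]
x^2 + 6*x + 9

The characteristic polynomial is χ_A(x) = (x + 3)^3, so the eigenvalues are known. The minimal polynomial is
  m_A(x) = Π_λ (x − λ)^{k_λ}
where k_λ is the size of the *largest* Jordan block for λ (equivalently, the smallest k with (A − λI)^k v = 0 for every generalised eigenvector v of λ).

  λ = -3: largest Jordan block has size 2, contributing (x + 3)^2

So m_A(x) = (x + 3)^2 = x^2 + 6*x + 9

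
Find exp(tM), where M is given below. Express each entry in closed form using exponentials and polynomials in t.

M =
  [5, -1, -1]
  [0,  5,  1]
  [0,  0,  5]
e^{tM} =
  [exp(5*t), -t*exp(5*t), -t^2*exp(5*t)/2 - t*exp(5*t)]
  [0, exp(5*t), t*exp(5*t)]
  [0, 0, exp(5*t)]

Strategy: write M = P · J · P⁻¹ where J is a Jordan canonical form, so e^{tM} = P · e^{tJ} · P⁻¹, and e^{tJ} can be computed block-by-block.

M has Jordan form
J =
  [5, 1, 0]
  [0, 5, 1]
  [0, 0, 5]
(up to reordering of blocks).

Per-block formulas:
  For a 3×3 Jordan block J_3(5): exp(t · J_3(5)) = e^(5t)·(I + t·N + (t^2/2)·N^2), where N is the 3×3 nilpotent shift.

After assembling e^{tJ} and conjugating by P, we get:

e^{tM} =
  [exp(5*t), -t*exp(5*t), -t^2*exp(5*t)/2 - t*exp(5*t)]
  [0, exp(5*t), t*exp(5*t)]
  [0, 0, exp(5*t)]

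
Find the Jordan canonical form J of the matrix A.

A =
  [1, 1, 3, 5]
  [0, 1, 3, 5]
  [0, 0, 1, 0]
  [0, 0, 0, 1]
J_3(1) ⊕ J_1(1)

The characteristic polynomial is
  det(x·I − A) = x^4 - 4*x^3 + 6*x^2 - 4*x + 1 = (x - 1)^4

Eigenvalues and multiplicities (the geometric multiplicity of λ is n − rank(A − λI), which equals the number of Jordan blocks for λ):
  λ = 1: algebraic multiplicity = 4, geometric multiplicity = 2

Determining the block sizes for each eigenvalue:
  λ = 1: with am = 4 and gm = 2, the partition is not yet determined (e.g. several partitions of 4 into 2 parts exist). Let N = A − (1)·I. Computing rank(N^1) = 2, rank(N^2) = 1, rank(N^3) = 0; the number of blocks of size ≥ j is rank(N^{j−1}) − rank(N^j), giving [2, 1, 1]. So we have 1 block(s) of size 3, 1 block(s) of size 1 → block sizes [3, 1]

Assembling the blocks gives a Jordan form
J =
  [1, 1, 0, 0]
  [0, 1, 1, 0]
  [0, 0, 1, 0]
  [0, 0, 0, 1]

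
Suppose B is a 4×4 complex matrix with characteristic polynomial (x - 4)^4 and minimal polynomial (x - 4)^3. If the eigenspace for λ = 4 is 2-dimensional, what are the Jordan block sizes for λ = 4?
Block sizes for λ = 4: [3, 1]

Step 1 — from the characteristic polynomial, algebraic multiplicity of λ = 4 is 4. From dim ker(B − (4)·I) = 2, there are exactly 2 Jordan blocks for λ = 4.
Step 2 — from the minimal polynomial, the factor (x − 4)^3 tells us the largest block for λ = 4 has size 3.
Step 3 — with total size 4, 2 blocks, and largest block 3, the block sizes (in nonincreasing order) are [3, 1].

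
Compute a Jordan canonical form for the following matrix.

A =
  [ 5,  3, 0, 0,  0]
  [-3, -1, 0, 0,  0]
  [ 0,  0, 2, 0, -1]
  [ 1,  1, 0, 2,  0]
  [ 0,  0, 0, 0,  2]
J_2(2) ⊕ J_2(2) ⊕ J_1(2)

The characteristic polynomial is
  det(x·I − A) = x^5 - 10*x^4 + 40*x^3 - 80*x^2 + 80*x - 32 = (x - 2)^5

Eigenvalues and multiplicities (the geometric multiplicity of λ is n − rank(A − λI), which equals the number of Jordan blocks for λ):
  λ = 2: algebraic multiplicity = 5, geometric multiplicity = 3

Determining the block sizes for each eigenvalue:
  λ = 2: with am = 5 and gm = 3, the partition is not yet determined (e.g. several partitions of 5 into 3 parts exist). Let N = A − (2)·I. Computing rank(N^1) = 2, rank(N^2) = 0; the number of blocks of size ≥ j is rank(N^{j−1}) − rank(N^j), giving [3, 2]. So we have 2 block(s) of size 2, 1 block(s) of size 1 → block sizes [2, 2, 1]

Assembling the blocks gives a Jordan form
J =
  [2, 1, 0, 0, 0]
  [0, 2, 0, 0, 0]
  [0, 0, 2, 1, 0]
  [0, 0, 0, 2, 0]
  [0, 0, 0, 0, 2]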